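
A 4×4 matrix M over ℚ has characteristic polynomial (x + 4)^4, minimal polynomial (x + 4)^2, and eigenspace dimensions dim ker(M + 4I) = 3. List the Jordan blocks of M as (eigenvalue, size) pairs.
λ = -4: algebraic multiplicity 4 (exponent in χ_M), largest block size 2 (exponent in m_M), 3 blocks (geometric multiplicity). These force block sizes [2, 1, 1].

Jordan blocks: (-4, 2), (-4, 1), (-4, 1)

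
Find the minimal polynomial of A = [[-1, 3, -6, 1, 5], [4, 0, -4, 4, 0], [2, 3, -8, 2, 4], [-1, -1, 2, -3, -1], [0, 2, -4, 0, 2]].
m_A(x) = (x + 2)^2

The characteristic polynomial factors as (x + 2)^5. The minimal polynomial is ∏(x - λ)^{k_λ} where k_λ is the size of the largest Jordan block at λ.

For λ = -2: rank(A + 2I) = 2, and the largest Jordan block has size 2 (the smallest k with rank((A + 2I)^k) = rank((A + 2I)^(k+1))).

So m_A(x) = (x + 2)^2.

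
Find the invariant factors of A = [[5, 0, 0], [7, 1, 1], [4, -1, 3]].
The Jordan structure of A has elementary divisors (x - 2)^2, (x - 5). Arranging the block sizes at each eigenvalue in decreasing order and taking row products gives the invariant factors.

Invariant factors (smallest first, each dividing the next): (x - 5)(x - 2)^2.

Check: the last factor (x - 5)(x - 2)^2 is the minimal polynomial, and the product (x - 5)(x - 2)^2 is the characteristic polynomial.

(x - 5)(x - 2)^2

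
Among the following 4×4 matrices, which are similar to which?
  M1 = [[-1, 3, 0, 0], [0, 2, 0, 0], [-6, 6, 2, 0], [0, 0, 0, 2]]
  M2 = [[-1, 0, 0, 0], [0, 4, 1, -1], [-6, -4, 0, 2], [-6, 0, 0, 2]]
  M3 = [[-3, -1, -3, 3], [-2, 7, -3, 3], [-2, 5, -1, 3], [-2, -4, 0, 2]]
Characteristic polynomials: χ_{M1} = (x - 2)^3(x + 1), χ_{M2} = (x - 2)^3(x + 1), χ_{M3} = (x - 2)^3(x + 1).

{M1}: invariant factors x - 2, x - 2, (x - 2)(x + 1).

{M2, M3}: invariant factors x - 2, (x - 2)^2(x + 1).

Matrices are similar if and only if their invariant-factor lists agree; the partition into similarity classes is {M1}, {M2, M3}.

2 classes: {M1}, {M2, M3}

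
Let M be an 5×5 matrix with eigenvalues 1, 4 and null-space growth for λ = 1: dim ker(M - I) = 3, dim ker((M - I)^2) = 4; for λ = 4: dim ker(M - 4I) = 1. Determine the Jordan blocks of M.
λ = 1: successive nullity increments [3, 1] count blocks of size ≥ k; block sizes are [2, 1, 1].
λ = 4: successive nullity increments [1] count blocks of size ≥ k; block sizes are [1].

Jordan blocks: (1, 2), (1, 1), (1, 1), (4, 1)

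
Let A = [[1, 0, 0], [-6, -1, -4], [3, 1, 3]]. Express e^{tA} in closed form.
A has Jordan form J = [[1, 1, 0], [0, 1, 0], [0, 0, 1]] with A = PJP^{-1}, so e^{tA} = P e^{tJ} P^{-1}.

For a Jordan block J_k(λ), e^{tJ_k(λ)} = e^{λt} · (I + tN + t^2 N^2/2! + ... + t^{k-1} N^{k-1}/(k-1)!) where N is the nilpotent superdiagonal part.

Assembling the blocks and conjugating back gives the entries of e^{tA} as shown above.

e^{tA} = [[e^{t}, 0, 0], [-6*t*e^{t}, (1 - 2*t)*e^{t}, -4*t*e^{t}], [3*t*e^{t}, t*e^{t}, (2*t + 1)*e^{t}]]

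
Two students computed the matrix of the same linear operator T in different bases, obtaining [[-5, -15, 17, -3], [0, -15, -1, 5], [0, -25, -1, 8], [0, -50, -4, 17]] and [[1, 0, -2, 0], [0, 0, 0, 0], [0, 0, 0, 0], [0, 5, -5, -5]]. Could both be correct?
No.

Both have characteristic polynomial x^2(x - 1)(x + 5), but the minimal polynomial of A is x^2(x - 1)(x + 5) while the minimal polynomial of B is x(x - 1)(x + 5). The minimal polynomial is a similarity invariant, so A and B are not similar.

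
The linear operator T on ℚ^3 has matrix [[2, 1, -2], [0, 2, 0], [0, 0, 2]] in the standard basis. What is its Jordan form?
J = [[2, 1, 0], [0, 2, 0], [0, 0, 2]]

The characteristic polynomial is det(xI - A) = (x - 2)^3, so the eigenvalues are 2 (algebraic multiplicity 3).

For λ = 2: rank(A - 2I) = 1, rank((A - 2I)^2) = 0. The eigenspace has dimension 3 - 1 = 2, so there are 2 Jordan blocks; the rank sequence gives block sizes [2, 1].

Assembling the blocks gives the Jordan form J above.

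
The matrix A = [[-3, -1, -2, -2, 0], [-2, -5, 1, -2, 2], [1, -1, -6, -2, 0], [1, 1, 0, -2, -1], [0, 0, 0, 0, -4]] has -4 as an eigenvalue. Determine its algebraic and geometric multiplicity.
algebraic multiplicity 5, geometric multiplicity 2

The characteristic polynomial is (x + 4)^5, so the factor x + 4 appears with exponent 5: the algebraic multiplicity is 5.

rank(A + 4I) = 3, so the eigenspace has dimension 5 - 3 = 2: the geometric multiplicity is 2.

Since 2 < 5, A is not diagonalizable.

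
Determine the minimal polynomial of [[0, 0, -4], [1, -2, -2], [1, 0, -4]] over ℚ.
m_A(x) = (x + 2)^2

The characteristic polynomial factors as (x + 2)^3. The minimal polynomial is ∏(x - λ)^{k_λ} where k_λ is the size of the largest Jordan block at λ.

For λ = -2: rank(A + 2I) = 1, and the largest Jordan block has size 2 (the smallest k with rank((A + 2I)^k) = rank((A + 2I)^(k+1))).

So m_A(x) = (x + 2)^2.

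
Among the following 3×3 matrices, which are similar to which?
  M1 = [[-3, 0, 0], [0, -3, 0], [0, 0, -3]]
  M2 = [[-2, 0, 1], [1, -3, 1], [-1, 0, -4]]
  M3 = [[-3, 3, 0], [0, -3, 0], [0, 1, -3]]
Characteristic polynomials: χ_{M1} = (x + 3)^3, χ_{M2} = (x + 3)^3, χ_{M3} = (x + 3)^3.

{M1}: invariant factors x + 3, x + 3, x + 3.

{M2, M3}: invariant factors x + 3, (x + 3)^2.

Matrices are similar if and only if their invariant-factor lists agree; the partition into similarity classes is {M1}, {M2, M3}.

2 classes: {M1}, {M2, M3}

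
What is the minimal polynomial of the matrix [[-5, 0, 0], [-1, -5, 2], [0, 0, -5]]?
The characteristic polynomial factors as (x + 5)^3. The minimal polynomial is ∏(x - λ)^{k_λ} where k_λ is the size of the largest Jordan block at λ.

For λ = -5: rank(A + 5I) = 1, and the largest Jordan block has size 2 (the smallest k with rank((A + 5I)^k) = rank((A + 5I)^(k+1))).

So m_A(x) = (x + 5)^2.

m_A(x) = (x + 5)^2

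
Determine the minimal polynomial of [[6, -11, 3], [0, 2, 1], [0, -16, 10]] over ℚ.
The characteristic polynomial factors as (x - 6)^3. The minimal polynomial is ∏(x - λ)^{k_λ} where k_λ is the size of the largest Jordan block at λ.

For λ = 6: rank(A - 6I) = 2, and the largest Jordan block has size 3 (the smallest k with rank((A - 6I)^k) = rank((A - 6I)^(k+1))).

So m_A(x) = (x - 6)^3.

m_A(x) = (x - 6)^3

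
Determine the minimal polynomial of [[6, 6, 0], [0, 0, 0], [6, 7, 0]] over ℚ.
The characteristic polynomial factors as x^2(x - 6). The minimal polynomial is ∏(x - λ)^{k_λ} where k_λ is the size of the largest Jordan block at λ.

For λ = 0: rank(A) = 2, and the largest Jordan block has size 2 (the smallest k with rank(A^k) = rank(A^(k+1))).
For λ = 6: rank(A - 6I) = 2, and the largest Jordan block has size 1 (the smallest k with rank((A - 6I)^k) = rank((A - 6I)^(k+1))).

So m_A(x) = x^2(x - 6).

m_A(x) = x^2(x - 6)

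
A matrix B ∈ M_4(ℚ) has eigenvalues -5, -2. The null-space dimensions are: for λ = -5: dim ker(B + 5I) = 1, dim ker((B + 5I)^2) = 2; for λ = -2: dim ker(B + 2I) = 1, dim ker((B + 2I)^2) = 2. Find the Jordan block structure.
λ = -5: successive nullity increments [1, 1] count blocks of size ≥ k; block sizes are [2].
λ = -2: successive nullity increments [1, 1] count blocks of size ≥ k; block sizes are [2].

Jordan blocks: (-5, 2), (-2, 2)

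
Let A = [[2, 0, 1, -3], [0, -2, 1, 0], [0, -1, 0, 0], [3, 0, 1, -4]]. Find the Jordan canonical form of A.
The characteristic polynomial is det(xI - A) = (x + 1)^4, so the eigenvalues are -1 (algebraic multiplicity 4).

For λ = -1: rank(A + I) = 2, rank((A + I)^2) = 1, rank((A + I)^3) = 0. The eigenspace has dimension 4 - 2 = 2, so there are 2 Jordan blocks; the rank sequence gives block sizes [3, 1].

Assembling the blocks gives the Jordan form J above.

J = [[-1, 1, 0, 0], [0, -1, 1, 0], [0, 0, -1, 0], [0, 0, 0, -1]]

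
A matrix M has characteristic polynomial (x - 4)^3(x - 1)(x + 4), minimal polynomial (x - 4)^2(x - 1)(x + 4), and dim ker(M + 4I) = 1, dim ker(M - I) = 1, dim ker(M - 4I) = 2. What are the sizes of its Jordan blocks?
Jordan blocks: (-4, 1), (1, 1), (4, 2), (4, 1)

λ = -4: algebraic multiplicity 1 (exponent in χ_M), largest block size 1 (exponent in m_M), 1 block (geometric multiplicity). This forces block sizes [1].
λ = 1: algebraic multiplicity 1 (exponent in χ_M), largest block size 1 (exponent in m_M), 1 block (geometric multiplicity). This forces block sizes [1].
λ = 4: algebraic multiplicity 3 (exponent in χ_M), largest block size 2 (exponent in m_M), 2 blocks (geometric multiplicity). These force block sizes [2, 1].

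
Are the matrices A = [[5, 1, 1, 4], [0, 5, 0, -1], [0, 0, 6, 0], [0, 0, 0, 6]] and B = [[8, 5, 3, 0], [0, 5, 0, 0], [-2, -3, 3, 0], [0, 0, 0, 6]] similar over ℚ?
Two matrices over a field are similar if and only if they have the same invariant factors.

Both A and B have characteristic polynomial (x - 6)^2(x - 5)^2 and minimal polynomial (x - 6)(x - 5)^2. Computing further, both have invariant factors x - 6, (x - 6)(x - 5)^2. Hence A and B are similar.

Yes.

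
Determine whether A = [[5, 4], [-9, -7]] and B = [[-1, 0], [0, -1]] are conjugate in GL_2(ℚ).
No.

Both have characteristic polynomial (x + 1)^2, but the minimal polynomial of A is (x + 1)^2 while the minimal polynomial of B is x + 1. The minimal polynomial is a similarity invariant, so A and B are not similar.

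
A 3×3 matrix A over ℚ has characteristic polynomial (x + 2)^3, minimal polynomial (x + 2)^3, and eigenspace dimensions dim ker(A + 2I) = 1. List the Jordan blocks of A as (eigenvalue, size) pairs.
λ = -2: algebraic multiplicity 3 (exponent in χ_A), largest block size 3 (exponent in m_A), 1 block (geometric multiplicity). This forces block sizes [3].

Jordan blocks: (-2, 3)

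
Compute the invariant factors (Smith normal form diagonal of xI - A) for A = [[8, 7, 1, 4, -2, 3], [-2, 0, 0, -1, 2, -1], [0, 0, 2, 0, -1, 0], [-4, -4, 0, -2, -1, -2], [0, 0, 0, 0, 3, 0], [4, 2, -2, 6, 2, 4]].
x - 2, (x - 4)(x - 3)(x - 2)^3

The Jordan structure of A has elementary divisors (x - 2)^3, (x - 2), (x - 3), (x - 4). Arranging the block sizes at each eigenvalue in decreasing order and taking row products gives the invariant factors.

Invariant factors (smallest first, each dividing the next): x - 2, (x - 4)(x - 3)(x - 2)^3.

Check: the last factor (x - 4)(x - 3)(x - 2)^3 is the minimal polynomial, and the product (x - 4)(x - 3)(x - 2)^4 is the characteristic polynomial.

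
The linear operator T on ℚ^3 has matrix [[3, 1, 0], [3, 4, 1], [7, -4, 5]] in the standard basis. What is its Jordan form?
The characteristic polynomial is det(xI - A) = (x - 4)^3, so the eigenvalues are 4 (algebraic multiplicity 3).

For λ = 4: rank(A - 4I) = 2, rank((A - 4I)^2) = 1, rank((A - 4I)^3) = 0. The eigenspace has dimension 3 - 2 = 1, so there is 1 Jordan block; the rank sequence gives block sizes [3].

Assembling the blocks gives the Jordan form J above.

J = [[4, 1, 0], [0, 4, 1], [0, 0, 4]]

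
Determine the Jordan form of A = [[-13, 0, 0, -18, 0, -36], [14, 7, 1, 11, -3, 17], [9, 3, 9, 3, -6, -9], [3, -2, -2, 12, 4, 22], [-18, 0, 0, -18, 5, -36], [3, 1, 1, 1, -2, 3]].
J = [[-4, 0, 0, 0, 0, 0], [0, 5, 1, 0, 0, 0], [0, 0, 5, 0, 0, 0], [0, 0, 0, 5, 0, 0], [0, 0, 0, 0, 6, 0], [0, 0, 0, 0, 0, 6]]

The characteristic polynomial is det(xI - A) = (x - 6)^2(x - 5)^3(x + 4), so the eigenvalues are -4 (algebraic multiplicity 1), 5 (algebraic multiplicity 3), 6 (algebraic multiplicity 2).

For λ = -4: algebraic multiplicity 1 gives one 1×1 block.

For λ = 5: rank(A - 5I) = 4, rank((A - 5I)^2) = 3. The eigenspace has dimension 6 - 4 = 2, so there are 2 Jordan blocks; the rank sequence gives block sizes [2, 1].

For λ = 6: rank(A - 6I) = 4. The eigenspace has dimension 6 - 4 = 2, so there are 2 Jordan blocks; the rank sequence gives block sizes [1, 1].

Assembling the blocks gives the Jordan form J above.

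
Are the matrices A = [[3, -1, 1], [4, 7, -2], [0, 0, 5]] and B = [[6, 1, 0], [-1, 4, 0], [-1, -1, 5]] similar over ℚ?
Two matrices over a field are similar if and only if they have the same invariant factors.

Both A and B have characteristic polynomial (x - 5)^3 and minimal polynomial (x - 5)^2. Computing further, both have invariant factors x - 5, (x - 5)^2. Hence A and B are similar.

Yes.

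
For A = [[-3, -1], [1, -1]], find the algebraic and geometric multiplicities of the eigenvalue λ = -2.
algebraic multiplicity 2, geometric multiplicity 1

The characteristic polynomial is (x + 2)^2, so the factor x + 2 appears with exponent 2: the algebraic multiplicity is 2.

rank(A + 2I) = 1, so the eigenspace has dimension 2 - 1 = 1: the geometric multiplicity is 1.

Since 1 < 2, A is not diagonalizable.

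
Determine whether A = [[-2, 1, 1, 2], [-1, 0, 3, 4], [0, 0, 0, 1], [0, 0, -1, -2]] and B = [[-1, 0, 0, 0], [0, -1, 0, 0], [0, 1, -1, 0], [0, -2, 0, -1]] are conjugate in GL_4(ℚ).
No.

Both have characteristic polynomial (x + 1)^4, but the minimal polynomial of A is (x + 1)^3 while the minimal polynomial of B is (x + 1)^2. The minimal polynomial is a similarity invariant, so A and B are not similar.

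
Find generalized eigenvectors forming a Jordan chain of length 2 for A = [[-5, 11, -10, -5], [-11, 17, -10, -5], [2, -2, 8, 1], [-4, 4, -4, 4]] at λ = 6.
We seek v_1 ∈ ker((A - 6I)^2) \ ker(A - 6I), then set v_{i+1} = (A - 6I) v_i.

One such chain is v_1 = [[-1, 0, 1, 0]]^T, v_2 = [[1, 1, 0, 0]]^T. Check: (A - 6I) v_2 = [[0, 0, 0, 0]]^T = 0.

v_1 = [[-1, 0, 1, 0]]^T, v_2 = [[1, 1, 0, 0]]^T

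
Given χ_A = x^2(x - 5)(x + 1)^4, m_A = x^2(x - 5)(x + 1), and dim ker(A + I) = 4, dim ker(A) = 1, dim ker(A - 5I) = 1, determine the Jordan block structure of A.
λ = -1: algebraic multiplicity 4 (exponent in χ_A), largest block size 1 (exponent in m_A), 4 blocks (geometric multiplicity). These force block sizes [1, 1, 1, 1].
λ = 0: algebraic multiplicity 2 (exponent in χ_A), largest block size 2 (exponent in m_A), 1 block (geometric multiplicity). This forces block sizes [2].
λ = 5: algebraic multiplicity 1 (exponent in χ_A), largest block size 1 (exponent in m_A), 1 block (geometric multiplicity). This forces block sizes [1].

Jordan blocks: (-1, 1), (-1, 1), (-1, 1), (-1, 1), (0, 2), (5, 1)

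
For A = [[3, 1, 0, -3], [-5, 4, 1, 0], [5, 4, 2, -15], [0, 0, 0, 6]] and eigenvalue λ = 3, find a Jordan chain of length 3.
v_1 = [[0, 0, 1, 0]]^T, v_2 = [[0, 1, -1, 0]]^T, v_3 = [[1, 0, 5, 0]]^T

We seek v_1 ∈ ker((A - 3I)^3) \ ker((A - 3I)^2), then set v_{i+1} = (A - 3I) v_i.

One such chain is v_1 = [[0, 0, 1, 0]]^T, v_2 = [[0, 1, -1, 0]]^T, v_3 = [[1, 0, 5, 0]]^T. Check: (A - 3I) v_3 = [[0, 0, 0, 0]]^T = 0.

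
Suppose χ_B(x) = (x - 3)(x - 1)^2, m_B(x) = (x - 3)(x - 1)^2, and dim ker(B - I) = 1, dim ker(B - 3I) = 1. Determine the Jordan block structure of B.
λ = 1: algebraic multiplicity 2 (exponent in χ_B), largest block size 2 (exponent in m_B), 1 block (geometric multiplicity). This forces block sizes [2].
λ = 3: algebraic multiplicity 1 (exponent in χ_B), largest block size 1 (exponent in m_B), 1 block (geometric multiplicity). This forces block sizes [1].

Jordan blocks: (1, 2), (3, 1)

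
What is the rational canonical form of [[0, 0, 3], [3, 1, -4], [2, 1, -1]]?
R = [[0, 0, 3], [1, 0, 3], [0, 1, 0]]

The invariant factors of A (the non-unit diagonal entries of the Smith normal form of xI - A over ℚ[x]) are x^3 - 3x - 3, each dividing the next. The characteristic polynomial is their product, x^3 - 3x - 3.

The rational canonical form is the block-diagonal matrix of companion matrices C(f_i):
R = [[0, 0, 3], [1, 0, 3], [0, 1, 0]].

Note the characteristic polynomial does not split into linear factors over ℚ, so A has no Jordan form over ℚ; the rational canonical form exists over any field.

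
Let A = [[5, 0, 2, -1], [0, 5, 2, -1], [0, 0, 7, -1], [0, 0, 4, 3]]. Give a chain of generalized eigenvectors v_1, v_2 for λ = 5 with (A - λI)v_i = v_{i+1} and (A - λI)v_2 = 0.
We seek v_1 ∈ ker((A - 5I)^2) \ ker(A - 5I), then set v_{i+1} = (A - 5I) v_i.

One such chain is v_1 = [[-2, -1, 1, 3]]^T, v_2 = [[-1, -1, -1, -2]]^T. Check: (A - 5I) v_2 = [[0, 0, 0, 0]]^T = 0.

v_1 = [[-2, -1, 1, 3]]^T, v_2 = [[-1, -1, -1, -2]]^T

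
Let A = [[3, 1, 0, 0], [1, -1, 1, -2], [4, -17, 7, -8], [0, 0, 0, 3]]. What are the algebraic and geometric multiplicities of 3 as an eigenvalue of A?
The characteristic polynomial is (x - 3)^4, so the factor x - 3 appears with exponent 4: the algebraic multiplicity is 4.

rank(A - 3I) = 2, so the eigenspace has dimension 4 - 2 = 2: the geometric multiplicity is 2.

Since 2 < 4, A is not diagonalizable.

algebraic multiplicity 4, geometric multiplicity 2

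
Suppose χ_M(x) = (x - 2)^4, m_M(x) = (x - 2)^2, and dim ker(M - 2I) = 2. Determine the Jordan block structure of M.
λ = 2: algebraic multiplicity 4 (exponent in χ_M), largest block size 2 (exponent in m_M), 2 blocks (geometric multiplicity). These force block sizes [2, 2].

Jordan blocks: (2, 2), (2, 2)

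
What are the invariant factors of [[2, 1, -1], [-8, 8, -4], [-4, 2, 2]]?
x - 4, (x - 4)^2

The Jordan structure of A has elementary divisors (x - 4)^2, (x - 4). Arranging the block sizes at each eigenvalue in decreasing order and taking row products gives the invariant factors.

Invariant factors (smallest first, each dividing the next): x - 4, (x - 4)^2.

Check: the last factor (x - 4)^2 is the minimal polynomial, and the product (x - 4)^3 is the characteristic polynomial.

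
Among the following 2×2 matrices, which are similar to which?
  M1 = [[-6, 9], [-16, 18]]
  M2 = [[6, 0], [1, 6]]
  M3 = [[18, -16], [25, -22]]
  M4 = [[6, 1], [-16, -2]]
3 classes: {M1, M2}, {M3}, {M4}

Characteristic polynomials: χ_{M1} = (x - 6)^2, χ_{M2} = (x - 6)^2, χ_{M3} = (x + 2)^2, χ_{M4} = (x - 2)^2.

{M1, M2}: invariant factors (x - 6)^2.

{M3}: invariant factors (x + 2)^2.

{M4}: invariant factors (x - 2)^2.

Matrices are similar if and only if their invariant-factor lists agree; the partition into similarity classes is {M1, M2}, {M3}, {M4}.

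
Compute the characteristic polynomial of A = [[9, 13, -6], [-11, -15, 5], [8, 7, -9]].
xI - A = [[x - 9, -13, 6], [11, x + 15, -5], [-8, -7, x + 9]].

Expanding det(xI - A) along the first row:
det(xI - A) = + (x - 9)·det([[x + 15, -5], [-7, x + 9]]) - (-13)·det([[11, -5], [-8, x + 9]]) + (6)·det([[11, x + 15], [-8, -7]]).

Evaluating gives χ_A(x) = x^3 + 15x^2 + 75x + 125 = (x + 5)^3.

χ_A(x) = (x + 5)^3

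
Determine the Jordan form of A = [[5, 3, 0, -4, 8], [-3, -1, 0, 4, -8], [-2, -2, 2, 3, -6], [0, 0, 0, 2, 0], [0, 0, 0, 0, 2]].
J = [[2, 1, 0, 0, 0], [0, 2, 0, 0, 0], [0, 0, 2, 1, 0], [0, 0, 0, 2, 0], [0, 0, 0, 0, 2]]

The characteristic polynomial is det(xI - A) = (x - 2)^5, so the eigenvalues are 2 (algebraic multiplicity 5).

For λ = 2: rank(A - 2I) = 2, rank((A - 2I)^2) = 0. The eigenspace has dimension 5 - 2 = 3, so there are 3 Jordan blocks; the rank sequence gives block sizes [2, 2, 1].

Assembling the blocks gives the Jordan form J above.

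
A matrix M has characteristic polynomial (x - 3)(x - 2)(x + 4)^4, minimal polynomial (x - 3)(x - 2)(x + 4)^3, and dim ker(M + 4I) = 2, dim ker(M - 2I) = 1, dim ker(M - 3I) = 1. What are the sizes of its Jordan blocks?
Jordan blocks: (-4, 3), (-4, 1), (2, 1), (3, 1)

λ = -4: algebraic multiplicity 4 (exponent in χ_M), largest block size 3 (exponent in m_M), 2 blocks (geometric multiplicity). These force block sizes [3, 1].
λ = 2: algebraic multiplicity 1 (exponent in χ_M), largest block size 1 (exponent in m_M), 1 block (geometric multiplicity). This forces block sizes [1].
λ = 3: algebraic multiplicity 1 (exponent in χ_M), largest block size 1 (exponent in m_M), 1 block (geometric multiplicity). This forces block sizes [1].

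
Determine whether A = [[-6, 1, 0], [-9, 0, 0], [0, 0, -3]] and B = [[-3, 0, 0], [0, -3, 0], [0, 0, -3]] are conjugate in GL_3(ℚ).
Both have characteristic polynomial (x + 3)^3, but the minimal polynomial of A is (x + 3)^2 while the minimal polynomial of B is x + 3. The minimal polynomial is a similarity invariant, so A and B are not similar.

No.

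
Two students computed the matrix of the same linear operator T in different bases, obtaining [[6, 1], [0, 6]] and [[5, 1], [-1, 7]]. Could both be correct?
Yes.

Two matrices over a field are similar if and only if they have the same invariant factors.

Both A and B have characteristic polynomial (x - 6)^2 and minimal polynomial (x - 6)^2. Computing further, both have invariant factors (x - 6)^2. Hence A and B are similar.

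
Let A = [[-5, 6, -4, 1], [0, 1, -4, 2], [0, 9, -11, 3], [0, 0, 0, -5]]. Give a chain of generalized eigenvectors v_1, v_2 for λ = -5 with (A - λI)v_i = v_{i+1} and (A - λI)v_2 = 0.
v_1 = [[1, 1, 1, -1]]^T, v_2 = [[1, 0, 0, 0]]^T

We seek v_1 ∈ ker((A + 5I)^2) \ ker(A + 5I), then set v_{i+1} = (A + 5I) v_i.

One such chain is v_1 = [[1, 1, 1, -1]]^T, v_2 = [[1, 0, 0, 0]]^T. Check: (A + 5I) v_2 = [[0, 0, 0, 0]]^T = 0.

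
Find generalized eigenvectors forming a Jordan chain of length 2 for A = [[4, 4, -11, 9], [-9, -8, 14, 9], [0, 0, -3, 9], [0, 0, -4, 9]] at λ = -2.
v_1 = [[-1, 1, 0, 0]]^T, v_2 = [[-2, 3, 0, 0]]^T

We seek v_1 ∈ ker((A + 2I)^2) \ ker(A + 2I), then set v_{i+1} = (A + 2I) v_i.

One such chain is v_1 = [[-1, 1, 0, 0]]^T, v_2 = [[-2, 3, 0, 0]]^T. Check: (A + 2I) v_2 = [[0, 0, 0, 0]]^T = 0.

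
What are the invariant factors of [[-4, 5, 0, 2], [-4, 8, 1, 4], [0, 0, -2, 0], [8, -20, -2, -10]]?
x + 2, (x + 2)^3

The Jordan structure of A has elementary divisors (x + 2)^3, (x + 2). Arranging the block sizes at each eigenvalue in decreasing order and taking row products gives the invariant factors.

Invariant factors (smallest first, each dividing the next): x + 2, (x + 2)^3.

Check: the last factor (x + 2)^3 is the minimal polynomial, and the product (x + 2)^4 is the characteristic polynomial.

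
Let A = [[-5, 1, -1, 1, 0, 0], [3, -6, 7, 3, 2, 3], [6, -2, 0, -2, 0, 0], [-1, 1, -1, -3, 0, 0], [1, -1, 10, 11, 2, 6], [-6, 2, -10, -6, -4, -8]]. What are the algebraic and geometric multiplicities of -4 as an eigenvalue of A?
The characteristic polynomial is (x + 2)^2(x + 4)^4, so the factor x + 4 appears with exponent 4: the algebraic multiplicity is 4.

rank(A + 4I) = 4, so the eigenspace has dimension 6 - 4 = 2: the geometric multiplicity is 2.

Since 2 < 4, A is not diagonalizable.

algebraic multiplicity 4, geometric multiplicity 2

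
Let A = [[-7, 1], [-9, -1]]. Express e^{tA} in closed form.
e^{tA} = [[(1 - 3*t)*e^{-4*t}, t*e^{-4*t}], [-9*t*e^{-4*t}, (3*t + 1)*e^{-4*t}]]

A has Jordan form J = [[-4, 1], [0, -4]] with A = PJP^{-1}, so e^{tA} = P e^{tJ} P^{-1}.

For a Jordan block J_k(λ), e^{tJ_k(λ)} = e^{λt} · (I + tN + t^2 N^2/2! + ... + t^{k-1} N^{k-1}/(k-1)!) where N is the nilpotent superdiagonal part.

Assembling the blocks and conjugating back gives the entries of e^{tA} as shown above.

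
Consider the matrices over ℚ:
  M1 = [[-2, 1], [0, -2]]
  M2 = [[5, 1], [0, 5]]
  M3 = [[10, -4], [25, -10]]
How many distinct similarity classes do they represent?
3 classes: {M1}, {M2}, {M3}

Characteristic polynomials: χ_{M1} = (x + 2)^2, χ_{M2} = (x - 5)^2, χ_{M3} = x^2.

{M1}: invariant factors (x + 2)^2.

{M2}: invariant factors (x - 5)^2.

{M3}: invariant factors x^2.

Matrices are similar if and only if their invariant-factor lists agree; the partition into similarity classes is {M1}, {M2}, {M3}.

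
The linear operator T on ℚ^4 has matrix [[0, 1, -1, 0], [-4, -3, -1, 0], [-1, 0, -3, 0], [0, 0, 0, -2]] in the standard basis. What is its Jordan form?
J = [[-2, 1, 0, 0], [0, -2, 1, 0], [0, 0, -2, 0], [0, 0, 0, -2]]

The characteristic polynomial is det(xI - A) = (x + 2)^4, so the eigenvalues are -2 (algebraic multiplicity 4).

For λ = -2: rank(A + 2I) = 2, rank((A + 2I)^2) = 1, rank((A + 2I)^3) = 0. The eigenspace has dimension 4 - 2 = 2, so there are 2 Jordan blocks; the rank sequence gives block sizes [3, 1].

Assembling the blocks gives the Jordan form J above.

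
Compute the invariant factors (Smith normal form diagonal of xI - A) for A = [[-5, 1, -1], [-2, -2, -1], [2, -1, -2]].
The Jordan structure of A has elementary divisors (x + 3)^2, (x + 3). Arranging the block sizes at each eigenvalue in decreasing order and taking row products gives the invariant factors.

Invariant factors (smallest first, each dividing the next): x + 3, (x + 3)^2.

Check: the last factor (x + 3)^2 is the minimal polynomial, and the product (x + 3)^3 is the characteristic polynomial.

x + 3, (x + 3)^2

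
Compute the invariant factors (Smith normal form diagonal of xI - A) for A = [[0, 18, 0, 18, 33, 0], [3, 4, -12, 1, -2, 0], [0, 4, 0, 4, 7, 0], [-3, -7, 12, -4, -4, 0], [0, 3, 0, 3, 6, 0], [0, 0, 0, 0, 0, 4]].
The Jordan structure of A has elementary divisors x^2, x, (x - 3), (x - 3), (x - 4). Arranging the block sizes at each eigenvalue in decreasing order and taking row products gives the invariant factors.

Invariant factors (smallest first, each dividing the next): x(x - 3), x^2(x - 4)(x - 3).

Check: the last factor x^2(x - 4)(x - 3) is the minimal polynomial, and the product x^3(x - 4)(x - 3)^2 is the characteristic polynomial.

x(x - 3), x^2(x - 4)(x - 3)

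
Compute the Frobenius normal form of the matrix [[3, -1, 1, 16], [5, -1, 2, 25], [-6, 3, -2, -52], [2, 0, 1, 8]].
The invariant factors of A (the non-unit diagonal entries of the Smith normal form of xI - A over ℚ[x]) are (x^2 - 4x + 1)^2, each dividing the next. The characteristic polynomial is their product, (x^2 - 4x + 1)^2.

The rational canonical form is the block-diagonal matrix of companion matrices C(f_i):
R = [[0, 0, 0, -1], [1, 0, 0, 8], [0, 1, 0, -18], [0, 0, 1, 8]].

Note the characteristic polynomial does not split into linear factors over ℚ, so A has no Jordan form over ℚ; the rational canonical form exists over any field.

R = [[0, 0, 0, -1], [1, 0, 0, 8], [0, 1, 0, -18], [0, 0, 1, 8]]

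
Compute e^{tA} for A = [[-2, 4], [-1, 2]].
e^{tA} = [[1 - 2*t, 4*t], [-t, 2*t + 1]]

A has Jordan form J = [[0, 1], [0, 0]] with A = PJP^{-1}, so e^{tA} = P e^{tJ} P^{-1}.

For a Jordan block J_k(λ), e^{tJ_k(λ)} = e^{λt} · (I + tN + t^2 N^2/2! + ... + t^{k-1} N^{k-1}/(k-1)!) where N is the nilpotent superdiagonal part.

Assembling the blocks and conjugating back gives the entries of e^{tA} as shown above.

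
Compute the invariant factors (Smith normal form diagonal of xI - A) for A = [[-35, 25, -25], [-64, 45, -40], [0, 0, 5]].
x - 5, (x - 5)^2

The Jordan structure of A has elementary divisors (x - 5)^2, (x - 5). Arranging the block sizes at each eigenvalue in decreasing order and taking row products gives the invariant factors.

Invariant factors (smallest first, each dividing the next): x - 5, (x - 5)^2.

Check: the last factor (x - 5)^2 is the minimal polynomial, and the product (x - 5)^3 is the characteristic polynomial.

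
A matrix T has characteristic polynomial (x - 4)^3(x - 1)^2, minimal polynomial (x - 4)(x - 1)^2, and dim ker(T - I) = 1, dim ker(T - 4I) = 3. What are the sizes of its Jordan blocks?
Jordan blocks: (1, 2), (4, 1), (4, 1), (4, 1)

λ = 1: algebraic multiplicity 2 (exponent in χ_T), largest block size 2 (exponent in m_T), 1 block (geometric multiplicity). This forces block sizes [2].
λ = 4: algebraic multiplicity 3 (exponent in χ_T), largest block size 1 (exponent in m_T), 3 blocks (geometric multiplicity). These force block sizes [1, 1, 1].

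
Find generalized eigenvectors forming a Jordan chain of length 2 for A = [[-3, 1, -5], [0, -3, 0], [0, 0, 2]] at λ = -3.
v_1 = [[3, 1, 0]]^T, v_2 = [[1, 0, 0]]^T

We seek v_1 ∈ ker((A + 3I)^2) \ ker(A + 3I), then set v_{i+1} = (A + 3I) v_i.

One such chain is v_1 = [[3, 1, 0]]^T, v_2 = [[1, 0, 0]]^T. Check: (A + 3I) v_2 = [[0, 0, 0]]^T = 0.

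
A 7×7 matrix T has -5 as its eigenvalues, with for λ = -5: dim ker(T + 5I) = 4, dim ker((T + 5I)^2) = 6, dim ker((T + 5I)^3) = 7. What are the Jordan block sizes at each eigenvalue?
Jordan blocks: (-5, 3), (-5, 2), (-5, 1), (-5, 1)

λ = -5: successive nullity increments [4, 2, 1] count blocks of size ≥ k; block sizes are [3, 2, 1, 1].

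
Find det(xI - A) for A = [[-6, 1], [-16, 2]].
χ_A(x) = (x + 2)^2

xI - A = [[x + 6, -1], [16, x - 2]].

Expanding det(xI - A) along the first row:
det(xI - A) = + (x + 6)·det([[x - 2]]) - (-1)·det([[16]]).

Evaluating gives χ_A(x) = x^2 + 4x + 4 = (x + 2)^2.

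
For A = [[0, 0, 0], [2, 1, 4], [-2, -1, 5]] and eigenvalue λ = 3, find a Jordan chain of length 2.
We seek v_1 ∈ ker((A - 3I)^2) \ ker(A - 3I), then set v_{i+1} = (A - 3I) v_i.

One such chain is v_1 = [[0, 1, 1]]^T, v_2 = [[0, 2, 1]]^T. Check: (A - 3I) v_2 = [[0, 0, 0]]^T = 0.

v_1 = [[0, 1, 1]]^T, v_2 = [[0, 2, 1]]^T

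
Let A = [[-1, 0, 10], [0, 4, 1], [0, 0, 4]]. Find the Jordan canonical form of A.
J = [[-1, 0, 0], [0, 4, 1], [0, 0, 4]]

The characteristic polynomial is det(xI - A) = (x - 4)^2(x + 1), so the eigenvalues are -1 (algebraic multiplicity 1), 4 (algebraic multiplicity 2).

For λ = -1: algebraic multiplicity 1 gives one 1×1 block.

For λ = 4: rank(A - 4I) = 2, rank((A - 4I)^2) = 1. The eigenspace has dimension 3 - 2 = 1, so there is 1 Jordan block; the rank sequence gives block sizes [2].

Assembling the blocks gives the Jordan form J above.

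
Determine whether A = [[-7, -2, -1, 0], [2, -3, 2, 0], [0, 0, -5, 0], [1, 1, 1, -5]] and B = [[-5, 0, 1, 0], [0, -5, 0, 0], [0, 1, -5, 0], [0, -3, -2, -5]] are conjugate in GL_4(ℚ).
Yes.

Two matrices over a field are similar if and only if they have the same invariant factors.

Both A and B have characteristic polynomial (x + 5)^4 and minimal polynomial (x + 5)^3. Computing further, both have invariant factors x + 5, (x + 5)^3. Hence A and B are similar.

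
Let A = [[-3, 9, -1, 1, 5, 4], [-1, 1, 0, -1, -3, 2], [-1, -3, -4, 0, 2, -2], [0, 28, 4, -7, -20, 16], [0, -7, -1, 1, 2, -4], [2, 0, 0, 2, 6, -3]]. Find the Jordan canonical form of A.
The characteristic polynomial is det(xI - A) = (x - 1)(x + 3)^5, so the eigenvalues are -3 (algebraic multiplicity 5), 1 (algebraic multiplicity 1).

For λ = -3: rank(A + 3I) = 3, rank((A + 3I)^2) = 1. The eigenspace has dimension 6 - 3 = 3, so there are 3 Jordan blocks; the rank sequence gives block sizes [2, 2, 1].

For λ = 1: algebraic multiplicity 1 gives one 1×1 block.

Assembling the blocks gives the Jordan form J above.

J = [[-3, 1, 0, 0, 0, 0], [0, -3, 0, 0, 0, 0], [0, 0, -3, 1, 0, 0], [0, 0, 0, -3, 0, 0], [0, 0, 0, 0, -3, 0], [0, 0, 0, 0, 0, 1]]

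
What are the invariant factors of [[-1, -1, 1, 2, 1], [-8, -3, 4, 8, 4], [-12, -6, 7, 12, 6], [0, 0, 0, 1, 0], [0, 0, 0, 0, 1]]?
x - 1, x - 1, x - 1, (x - 1)^2

The Jordan structure of A has elementary divisors (x - 1)^2, (x - 1), (x - 1), (x - 1). Arranging the block sizes at each eigenvalue in decreasing order and taking row products gives the invariant factors.

Invariant factors (smallest first, each dividing the next): x - 1, x - 1, x - 1, (x - 1)^2.

Check: the last factor (x - 1)^2 is the minimal polynomial, and the product (x - 1)^5 is the characteristic polynomial.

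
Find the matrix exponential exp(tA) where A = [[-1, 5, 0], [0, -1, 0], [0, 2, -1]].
e^{tA} = [[e^{-t}, 5*t*e^{-t}, 0], [0, e^{-t}, 0], [0, 2*t*e^{-t}, e^{-t}]]

A has Jordan form J = [[-1, 1, 0], [0, -1, 0], [0, 0, -1]] with A = PJP^{-1}, so e^{tA} = P e^{tJ} P^{-1}.

For a Jordan block J_k(λ), e^{tJ_k(λ)} = e^{λt} · (I + tN + t^2 N^2/2! + ... + t^{k-1} N^{k-1}/(k-1)!) where N is the nilpotent superdiagonal part.

Assembling the blocks and conjugating back gives the entries of e^{tA} as shown above.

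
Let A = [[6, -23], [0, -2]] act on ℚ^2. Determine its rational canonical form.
The invariant factors of A (the non-unit diagonal entries of the Smith normal form of xI - A over ℚ[x]) are (x - 6)(x + 2), each dividing the next. The characteristic polynomial is their product, (x - 6)(x + 2).

The rational canonical form is the block-diagonal matrix of companion matrices C(f_i):
R = [[0, 12], [1, 4]].

R = [[0, 12], [1, 4]]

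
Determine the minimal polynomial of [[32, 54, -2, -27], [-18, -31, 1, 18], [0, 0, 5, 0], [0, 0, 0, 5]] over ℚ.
m_A(x) = (x - 5)^2(x + 4)

The characteristic polynomial factors as (x - 5)^3(x + 4). The minimal polynomial is ∏(x - λ)^{k_λ} where k_λ is the size of the largest Jordan block at λ.

For λ = -4: rank(A + 4I) = 3, and the largest Jordan block has size 1 (the smallest k with rank((A + 4I)^k) = rank((A + 4I)^(k+1))).
For λ = 5: rank(A - 5I) = 2, and the largest Jordan block has size 2 (the smallest k with rank((A - 5I)^k) = rank((A - 5I)^(k+1))).

So m_A(x) = (x - 5)^2(x + 4).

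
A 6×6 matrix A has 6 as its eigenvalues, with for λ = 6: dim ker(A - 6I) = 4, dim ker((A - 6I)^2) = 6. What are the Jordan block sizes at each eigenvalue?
λ = 6: successive nullity increments [4, 2] count blocks of size ≥ k; block sizes are [2, 2, 1, 1].

Jordan blocks: (6, 2), (6, 2), (6, 1), (6, 1)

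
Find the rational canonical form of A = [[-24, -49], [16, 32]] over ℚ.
The invariant factors of A (the non-unit diagonal entries of the Smith normal form of xI - A over ℚ[x]) are (x - 4)^2, each dividing the next. The characteristic polynomial is their product, (x - 4)^2.

The rational canonical form is the block-diagonal matrix of companion matrices C(f_i):
R = [[0, -16], [1, 8]].

R = [[0, -16], [1, 8]]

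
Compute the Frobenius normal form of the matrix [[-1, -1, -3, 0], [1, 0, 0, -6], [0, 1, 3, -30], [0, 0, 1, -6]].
The invariant factors of A (the non-unit diagonal entries of the Smith normal form of xI - A over ℚ[x]) are (x^2 + 2x + 6)^2, each dividing the next. The characteristic polynomial is their product, (x^2 + 2x + 6)^2.

The rational canonical form is the block-diagonal matrix of companion matrices C(f_i):
R = [[0, 0, 0, -36], [1, 0, 0, -24], [0, 1, 0, -16], [0, 0, 1, -4]].

Note the characteristic polynomial does not split into linear factors over ℚ, so A has no Jordan form over ℚ; the rational canonical form exists over any field.

R = [[0, 0, 0, -36], [1, 0, 0, -24], [0, 1, 0, -16], [0, 0, 1, -4]]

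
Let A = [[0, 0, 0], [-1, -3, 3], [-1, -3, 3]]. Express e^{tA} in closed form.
A has Jordan form J = [[0, 1, 0], [0, 0, 0], [0, 0, 0]] with A = PJP^{-1}, so e^{tA} = P e^{tJ} P^{-1}.

For a Jordan block J_k(λ), e^{tJ_k(λ)} = e^{λt} · (I + tN + t^2 N^2/2! + ... + t^{k-1} N^{k-1}/(k-1)!) where N is the nilpotent superdiagonal part.

Assembling the blocks and conjugating back gives the entries of e^{tA} as shown above.

e^{tA} = [[1, 0, 0], [-t, 1 - 3*t, 3*t], [-t, -3*t, 3*t + 1]]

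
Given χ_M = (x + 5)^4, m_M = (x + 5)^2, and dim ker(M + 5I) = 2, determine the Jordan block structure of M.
λ = -5: algebraic multiplicity 4 (exponent in χ_M), largest block size 2 (exponent in m_M), 2 blocks (geometric multiplicity). These force block sizes [2, 2].

Jordan blocks: (-5, 2), (-5, 2)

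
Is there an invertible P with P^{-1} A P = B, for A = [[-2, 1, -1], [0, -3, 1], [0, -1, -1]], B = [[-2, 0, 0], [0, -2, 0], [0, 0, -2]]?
Both have characteristic polynomial (x + 2)^3, but the minimal polynomial of A is (x + 2)^2 while the minimal polynomial of B is x + 2. The minimal polynomial is a similarity invariant, so A and B are not similar.

No.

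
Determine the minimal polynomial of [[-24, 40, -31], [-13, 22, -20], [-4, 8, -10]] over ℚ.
The characteristic polynomial factors as (x + 4)^3. The minimal polynomial is ∏(x - λ)^{k_λ} where k_λ is the size of the largest Jordan block at λ.

For λ = -4: rank(A + 4I) = 2, and the largest Jordan block has size 3 (the smallest k with rank((A + 4I)^k) = rank((A + 4I)^(k+1))).

So m_A(x) = (x + 4)^3.

m_A(x) = (x + 4)^3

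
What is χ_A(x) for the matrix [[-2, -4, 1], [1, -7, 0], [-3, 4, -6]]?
χ_A(x) = (x + 5)^3

xI - A = [[x + 2, 4, -1], [-1, x + 7, 0], [3, -4, x + 6]].

Expanding det(xI - A) along the first row:
det(xI - A) = + (x + 2)·det([[x + 7, 0], [-4, x + 6]]) - (4)·det([[-1, 0], [3, x + 6]]) + (-1)·det([[-1, x + 7], [3, -4]]).

Evaluating gives χ_A(x) = x^3 + 15x^2 + 75x + 125 = (x + 5)^3.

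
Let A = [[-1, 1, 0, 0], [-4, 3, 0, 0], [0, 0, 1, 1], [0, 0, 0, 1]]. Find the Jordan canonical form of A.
J = [[1, 1, 0, 0], [0, 1, 0, 0], [0, 0, 1, 1], [0, 0, 0, 1]]

The characteristic polynomial is det(xI - A) = (x - 1)^4, so the eigenvalues are 1 (algebraic multiplicity 4).

For λ = 1: rank(A - I) = 2, rank((A - I)^2) = 0. The eigenspace has dimension 4 - 2 = 2, so there are 2 Jordan blocks; the rank sequence gives block sizes [2, 2].

Assembling the blocks gives the Jordan form J above.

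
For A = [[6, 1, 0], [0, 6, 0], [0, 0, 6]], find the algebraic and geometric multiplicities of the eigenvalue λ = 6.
algebraic multiplicity 3, geometric multiplicity 2

The characteristic polynomial is (x - 6)^3, so the factor x - 6 appears with exponent 3: the algebraic multiplicity is 3.

rank(A - 6I) = 1, so the eigenspace has dimension 3 - 1 = 2: the geometric multiplicity is 2.

Since 2 < 3, A is not diagonalizable.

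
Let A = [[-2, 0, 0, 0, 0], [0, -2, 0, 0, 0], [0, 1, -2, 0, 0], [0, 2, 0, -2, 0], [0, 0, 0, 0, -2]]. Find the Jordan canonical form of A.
The characteristic polynomial is det(xI - A) = (x + 2)^5, so the eigenvalues are -2 (algebraic multiplicity 5).

For λ = -2: rank(A + 2I) = 1, rank((A + 2I)^2) = 0. The eigenspace has dimension 5 - 1 = 4, so there are 4 Jordan blocks; the rank sequence gives block sizes [2, 1, 1, 1].

Assembling the blocks gives the Jordan form J above.

J = [[-2, 1, 0, 0, 0], [0, -2, 0, 0, 0], [0, 0, -2, 0, 0], [0, 0, 0, -2, 0], [0, 0, 0, 0, -2]]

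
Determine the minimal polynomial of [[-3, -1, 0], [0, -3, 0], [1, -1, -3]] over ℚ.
The characteristic polynomial factors as (x + 3)^3. The minimal polynomial is ∏(x - λ)^{k_λ} where k_λ is the size of the largest Jordan block at λ.

For λ = -3: rank(A + 3I) = 2, and the largest Jordan block has size 3 (the smallest k with rank((A + 3I)^k) = rank((A + 3I)^(k+1))).

So m_A(x) = (x + 3)^3.

m_A(x) = (x + 3)^3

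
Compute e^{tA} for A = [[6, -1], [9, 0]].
e^{tA} = [[(3*t + 1)*e^{3*t}, -t*e^{3*t}], [9*t*e^{3*t}, (1 - 3*t)*e^{3*t}]]

A has Jordan form J = [[3, 1], [0, 3]] with A = PJP^{-1}, so e^{tA} = P e^{tJ} P^{-1}.

For a Jordan block J_k(λ), e^{tJ_k(λ)} = e^{λt} · (I + tN + t^2 N^2/2! + ... + t^{k-1} N^{k-1}/(k-1)!) where N is the nilpotent superdiagonal part.

Assembling the blocks and conjugating back gives the entries of e^{tA} as shown above.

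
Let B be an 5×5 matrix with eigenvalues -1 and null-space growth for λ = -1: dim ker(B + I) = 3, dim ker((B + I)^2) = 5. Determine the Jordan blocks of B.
Jordan blocks: (-1, 2), (-1, 2), (-1, 1)

λ = -1: successive nullity increments [3, 2] count blocks of size ≥ k; block sizes are [2, 2, 1].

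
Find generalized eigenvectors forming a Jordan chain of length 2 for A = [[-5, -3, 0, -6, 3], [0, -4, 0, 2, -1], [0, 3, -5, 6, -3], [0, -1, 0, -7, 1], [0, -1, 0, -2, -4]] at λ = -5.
v_1 = [[1, 4, 6, -3, -1]]^T, v_2 = [[3, -1, -3, 1, 1]]^T

We seek v_1 ∈ ker((A + 5I)^2) \ ker(A + 5I), then set v_{i+1} = (A + 5I) v_i.

One such chain is v_1 = [[1, 4, 6, -3, -1]]^T, v_2 = [[3, -1, -3, 1, 1]]^T. Check: (A + 5I) v_2 = [[0, 0, 0, 0, 0]]^T = 0.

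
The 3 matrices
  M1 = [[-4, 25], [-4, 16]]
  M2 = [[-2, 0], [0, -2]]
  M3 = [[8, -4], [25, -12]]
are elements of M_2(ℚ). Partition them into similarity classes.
3 classes: {M1}, {M2}, {M3}

Characteristic polynomials: χ_{M1} = (x - 6)^2, χ_{M2} = (x + 2)^2, χ_{M3} = (x + 2)^2.

{M1}: invariant factors (x - 6)^2.

{M2}: invariant factors x + 2, x + 2.

{M3}: invariant factors (x + 2)^2.

Matrices are similar if and only if their invariant-factor lists agree; the partition into similarity classes is {M1}, {M2}, {M3}.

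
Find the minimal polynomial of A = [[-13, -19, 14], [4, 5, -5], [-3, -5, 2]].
m_A(x) = (x + 2)^3

The characteristic polynomial factors as (x + 2)^3. The minimal polynomial is ∏(x - λ)^{k_λ} where k_λ is the size of the largest Jordan block at λ.

For λ = -2: rank(A + 2I) = 2, and the largest Jordan block has size 3 (the smallest k with rank((A + 2I)^k) = rank((A + 2I)^(k+1))).

So m_A(x) = (x + 2)^3.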